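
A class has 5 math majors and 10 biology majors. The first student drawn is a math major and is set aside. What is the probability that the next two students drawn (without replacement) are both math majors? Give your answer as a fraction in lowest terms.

After the first draw, 4 of the remaining 14 students are math majors.
P = 4/14 × 3/13 = 12/182 = 6/91.

6/91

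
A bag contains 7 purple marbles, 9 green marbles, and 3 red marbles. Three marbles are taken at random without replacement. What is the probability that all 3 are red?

P(all red) = 3/19 × 2/18 × 1/17 = 6/5814 = 1/969.

1/969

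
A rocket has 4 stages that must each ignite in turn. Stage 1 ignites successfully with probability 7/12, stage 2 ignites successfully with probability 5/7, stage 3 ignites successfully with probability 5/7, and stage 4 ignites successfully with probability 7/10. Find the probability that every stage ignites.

5/24

Each stage is reached only if all earlier stages succeed, so
P = 7/12 × 5/7 × 5/7 × 7/10 = 1225/5880 = 5/24.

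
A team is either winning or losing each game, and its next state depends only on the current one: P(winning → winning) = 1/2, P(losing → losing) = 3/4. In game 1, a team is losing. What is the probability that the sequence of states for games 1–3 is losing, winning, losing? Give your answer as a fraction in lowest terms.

1/8

Game 1 is given. For each transition, use the conditional probability from the current state:
P(winning | losing) = 1/4; P(losing | winning) = 1/2.
P = 1/4 × 1/2 = 1/8.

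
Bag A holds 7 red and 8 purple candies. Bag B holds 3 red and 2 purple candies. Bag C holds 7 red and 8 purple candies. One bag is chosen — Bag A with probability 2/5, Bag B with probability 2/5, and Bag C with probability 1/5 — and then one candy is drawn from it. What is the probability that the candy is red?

13/25

From Bag A: P(red) = 7/15.
From Bag B: P(red) = 3/5.
From Bag C: P(red) = 7/15.
Total probability = (2/5)(7/15) + (2/5)(3/5) + (1/5)(7/15) = 13/25.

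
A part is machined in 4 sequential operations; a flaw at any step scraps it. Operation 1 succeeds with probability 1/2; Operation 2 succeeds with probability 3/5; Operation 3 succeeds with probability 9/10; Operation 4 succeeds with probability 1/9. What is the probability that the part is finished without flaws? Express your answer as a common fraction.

The events are sequential, so multiply the conditional probabilities:
P = 1/2 × 3/5 × 9/10 × 1/9 = 27/900 = 3/100.

3/100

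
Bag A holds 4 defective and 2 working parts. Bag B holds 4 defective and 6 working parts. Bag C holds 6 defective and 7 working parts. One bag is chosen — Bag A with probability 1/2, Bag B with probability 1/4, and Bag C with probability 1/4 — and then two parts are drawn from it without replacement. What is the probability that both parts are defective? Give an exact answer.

439/1560

From Bag A: P(both defective) = (4/6)(3/5) = 2/5.
From Bag B: P(both defective) = (4/10)(3/9) = 2/15.
From Bag C: P(both defective) = (6/13)(5/12) = 5/26.
Total probability = (1/2)(2/5) + (1/4)(2/15) + (1/4)(5/26) = 439/1560.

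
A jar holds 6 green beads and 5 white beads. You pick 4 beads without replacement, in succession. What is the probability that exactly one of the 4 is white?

10/33

One ordering (white drawn first) has probability 5/11 × 6/10 × 5/9 × 4/8 = 600/7920 = 5/66.
There are C(4,1) = 4 such orderings, each equally likely, so P = 4 × 5/66 = 10/33.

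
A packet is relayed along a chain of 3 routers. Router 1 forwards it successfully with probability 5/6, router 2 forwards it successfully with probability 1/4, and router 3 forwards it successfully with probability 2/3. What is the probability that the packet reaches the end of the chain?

Multiplying along the chain,
P = 5/6 × 1/4 × 2/3 = 10/72 = 5/36.

5/36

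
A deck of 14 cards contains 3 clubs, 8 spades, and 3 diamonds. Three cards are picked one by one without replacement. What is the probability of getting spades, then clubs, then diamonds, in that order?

3/91

Each draw changes the counts, so multiply the conditional probabilities along the sequence:
P = 8/14 × 3/13 × 3/12 = 72/2184 = 3/91.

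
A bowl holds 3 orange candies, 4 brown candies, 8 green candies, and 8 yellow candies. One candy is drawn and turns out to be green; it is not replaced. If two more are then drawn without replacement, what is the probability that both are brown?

After the first draw, 4 of the remaining 22 candies are brown.
P = 4/22 × 3/21 = 12/462 = 2/77.

2/77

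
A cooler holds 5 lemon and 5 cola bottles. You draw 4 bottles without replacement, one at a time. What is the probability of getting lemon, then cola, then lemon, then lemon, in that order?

Multiply the probability of each draw given the previous ones:
P = 5/10 × 5/9 × 4/8 × 3/7 = 300/5040 = 5/84.

5/84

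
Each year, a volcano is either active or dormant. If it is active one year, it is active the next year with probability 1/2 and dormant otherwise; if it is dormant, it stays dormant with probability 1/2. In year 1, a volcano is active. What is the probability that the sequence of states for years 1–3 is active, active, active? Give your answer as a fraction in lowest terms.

1/4

Year 1 is given. For each transition, use the conditional probability from the current state:
P(active | active) = 1/2; P(active | active) = 1/2.
P = 1/2 × 1/2 = 1/4.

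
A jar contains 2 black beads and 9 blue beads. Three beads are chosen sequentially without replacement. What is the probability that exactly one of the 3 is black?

24/55

One ordering (black drawn first) has probability 2/11 × 9/10 × 8/9 = 144/990 = 8/55.
There are C(3,1) = 3 such orderings, each equally likely, so P = 3 × 8/55 = 24/55.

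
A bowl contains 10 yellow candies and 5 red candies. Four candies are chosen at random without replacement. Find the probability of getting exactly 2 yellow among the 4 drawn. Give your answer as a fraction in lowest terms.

30/91

One ordering (yellow drawn first) has probability 10/15 × 9/14 × 5/13 × 4/12 = 1800/32760 = 5/91.
There are C(4,2) = 6 such orderings, each equally likely, so P = 6 × 5/91 = 30/91.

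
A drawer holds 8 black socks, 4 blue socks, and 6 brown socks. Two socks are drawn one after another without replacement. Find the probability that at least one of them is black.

12/17

P(no black) = 10/18 × 9/17 = 90/306 = 5/17.
P(at least one) = 1 − 5/17 = 12/17.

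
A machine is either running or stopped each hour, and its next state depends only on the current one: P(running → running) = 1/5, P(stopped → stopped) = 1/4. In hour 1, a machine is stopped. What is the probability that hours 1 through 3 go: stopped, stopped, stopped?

1/16

Hour 1 is given. For each transition, use the conditional probability from the current state:
P(stopped | stopped) = 1/4; P(stopped | stopped) = 1/4.
P = 1/4 × 1/4 = 1/16.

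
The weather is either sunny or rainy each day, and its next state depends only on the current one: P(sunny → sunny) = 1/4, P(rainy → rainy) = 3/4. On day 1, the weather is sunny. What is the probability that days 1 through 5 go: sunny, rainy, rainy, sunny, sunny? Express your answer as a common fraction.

Day 1 is given. For each transition, use the conditional probability from the current state:
P(rainy | sunny) = 3/4; P(rainy | rainy) = 3/4; P(sunny | rainy) = 1/4; P(sunny | sunny) = 1/4.
P = 3/4 × 3/4 × 1/4 × 1/4 = 9/256.

9/256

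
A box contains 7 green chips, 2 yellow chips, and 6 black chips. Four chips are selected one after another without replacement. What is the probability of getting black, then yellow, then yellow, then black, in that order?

Chain rule:
P = 6/15 × 2/14 × 1/13 × 5/12 = 60/32760 = 1/546.

1/546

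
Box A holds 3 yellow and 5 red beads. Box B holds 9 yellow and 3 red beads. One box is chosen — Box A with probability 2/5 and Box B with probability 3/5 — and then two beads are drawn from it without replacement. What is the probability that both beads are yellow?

From Box A: P(both yellow) = (3/8)(2/7) = 3/28.
From Box B: P(both yellow) = (9/12)(8/11) = 6/11.
Total probability = (2/5)(3/28) + (3/5)(6/11) = 57/154.

57/154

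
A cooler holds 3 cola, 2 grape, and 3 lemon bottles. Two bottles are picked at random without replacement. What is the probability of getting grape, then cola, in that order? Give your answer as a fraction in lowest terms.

Each draw changes the counts, so multiply the conditional probabilities along the sequence:
P = 2/8 × 3/7 = 6/56 = 3/28.

3/28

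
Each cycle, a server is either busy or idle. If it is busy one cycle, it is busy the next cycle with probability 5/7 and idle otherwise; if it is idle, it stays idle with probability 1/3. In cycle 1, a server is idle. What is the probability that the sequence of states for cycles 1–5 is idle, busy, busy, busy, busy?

250/1029

Cycle 1 is given. For each transition, use the conditional probability from the current state:
P(busy | idle) = 2/3; P(busy | busy) = 5/7; P(busy | busy) = 5/7; P(busy | busy) = 5/7.
P = 2/3 × 5/7 × 5/7 × 5/7 = 250/1029.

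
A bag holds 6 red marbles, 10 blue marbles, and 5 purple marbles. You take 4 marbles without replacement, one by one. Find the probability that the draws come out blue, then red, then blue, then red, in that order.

5/266

Each draw changes the counts, so multiply the conditional probabilities along the sequence:
P = 10/21 × 6/20 × 9/19 × 5/18 = 2700/143640 = 5/266.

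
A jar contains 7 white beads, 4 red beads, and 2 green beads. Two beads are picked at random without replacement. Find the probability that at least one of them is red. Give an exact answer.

7/13

P(no red) = 9/13 × 8/12 = 72/156 = 6/13.
P(at least one) = 1 − 6/13 = 7/13.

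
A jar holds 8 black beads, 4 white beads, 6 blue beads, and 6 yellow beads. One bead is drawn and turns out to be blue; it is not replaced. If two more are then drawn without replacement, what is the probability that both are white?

6/253

After the first draw, 4 of the remaining 23 beads are white.
P = 4/23 × 3/22 = 12/506 = 6/253.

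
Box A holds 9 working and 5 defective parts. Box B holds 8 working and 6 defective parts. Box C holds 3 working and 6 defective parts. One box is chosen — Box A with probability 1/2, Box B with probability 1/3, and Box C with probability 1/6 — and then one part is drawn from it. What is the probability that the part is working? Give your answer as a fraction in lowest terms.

143/252

From Box A: P(working) = 9/14.
From Box B: P(working) = 8/14.
From Box C: P(working) = 3/9.
Total probability = (1/2)(9/14) + (1/3)(8/14) + (1/6)(3/9) = 143/252.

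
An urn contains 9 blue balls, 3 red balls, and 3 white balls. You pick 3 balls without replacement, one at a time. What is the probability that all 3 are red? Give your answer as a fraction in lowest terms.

P = 3/15 × 2/14 × 1/13 = 6/2730 = 1/455.

1/455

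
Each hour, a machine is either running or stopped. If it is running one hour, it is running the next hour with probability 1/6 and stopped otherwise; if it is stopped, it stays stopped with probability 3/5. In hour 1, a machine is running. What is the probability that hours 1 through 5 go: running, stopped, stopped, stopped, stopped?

9/50

Hour 1 is given. For each transition, use the conditional probability from the current state:
P(stopped | running) = 5/6; P(stopped | stopped) = 3/5; P(stopped | stopped) = 3/5; P(stopped | stopped) = 3/5.
P = 5/6 × 3/5 × 3/5 × 3/5 = 135/750 = 9/50.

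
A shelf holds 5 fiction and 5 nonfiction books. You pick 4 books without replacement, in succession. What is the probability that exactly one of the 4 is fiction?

5/21

One ordering (fiction drawn first) has probability 5/10 × 5/9 × 4/8 × 3/7 = 300/5040 = 5/84.
There are C(4,1) = 4 such orderings, each equally likely, so P = 4 × 5/84 = 5/21.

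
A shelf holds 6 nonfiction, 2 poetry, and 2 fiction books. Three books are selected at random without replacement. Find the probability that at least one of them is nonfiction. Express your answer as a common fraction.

29/30

P(no nonfiction) = 4/10 × 3/9 × 2/8 = 24/720 = 1/30.
P(at least one) = 1 − 1/30 = 29/30.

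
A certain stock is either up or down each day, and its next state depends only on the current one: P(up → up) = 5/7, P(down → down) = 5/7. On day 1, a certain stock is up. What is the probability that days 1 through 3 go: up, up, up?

Day 1 is given. For each transition, use the conditional probability from the current state:
P(up | up) = 5/7; P(up | up) = 5/7.
P = 5/7 × 5/7 = 25/49.

25/49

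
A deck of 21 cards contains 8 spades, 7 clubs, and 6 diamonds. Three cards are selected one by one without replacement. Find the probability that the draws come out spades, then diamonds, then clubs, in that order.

Multiply the probability of each draw given the previous ones:
P = 8/21 × 6/20 × 7/19 = 336/7980 = 4/95.

4/95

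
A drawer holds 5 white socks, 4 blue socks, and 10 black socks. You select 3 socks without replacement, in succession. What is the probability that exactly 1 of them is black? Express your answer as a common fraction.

One ordering (black drawn first) has probability 10/19 × 9/18 × 8/17 = 720/5814 = 40/323.
There are C(3,1) = 3 such orderings, each equally likely, so P = 3 × 40/323 = 120/323.

120/323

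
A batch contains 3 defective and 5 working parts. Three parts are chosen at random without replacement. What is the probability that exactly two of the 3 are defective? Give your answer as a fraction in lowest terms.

15/56

One ordering (defective drawn first) has probability 3/8 × 2/7 × 5/6 = 30/336 = 5/56.
There are C(3,2) = 3 such orderings, each equally likely, so P = 3 × 5/56 = 15/56.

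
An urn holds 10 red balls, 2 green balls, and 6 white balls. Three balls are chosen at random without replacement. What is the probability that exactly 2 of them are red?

One ordering (red drawn first) has probability 10/18 × 9/17 × 8/16 = 720/4896 = 5/34.
There are C(3,2) = 3 such orderings, each equally likely, so P = 3 × 5/34 = 15/34.

15/34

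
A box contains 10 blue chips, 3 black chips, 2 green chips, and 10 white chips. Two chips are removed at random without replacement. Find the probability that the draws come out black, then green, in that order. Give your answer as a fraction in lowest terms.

Chain rule:
P = 3/25 × 2/24 = 6/600 = 1/100.

1/100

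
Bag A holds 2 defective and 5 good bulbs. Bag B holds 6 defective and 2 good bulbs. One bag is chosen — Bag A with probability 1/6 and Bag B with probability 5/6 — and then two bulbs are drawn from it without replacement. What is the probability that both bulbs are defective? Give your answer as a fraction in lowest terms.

From Bag A: P(both defective) = (2/7)(1/6) = 1/21.
From Bag B: P(both defective) = (6/8)(5/7) = 15/28.
Total probability = (1/6)(1/21) + (5/6)(15/28) = 229/504.

229/504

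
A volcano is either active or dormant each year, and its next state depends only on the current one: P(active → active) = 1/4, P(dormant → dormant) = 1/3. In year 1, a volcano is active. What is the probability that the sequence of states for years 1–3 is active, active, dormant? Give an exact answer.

Year 1 is given. For each transition, use the conditional probability from the current state:
P(active | active) = 1/4; P(dormant | active) = 3/4.
P = 1/4 × 3/4 = 3/16.

3/16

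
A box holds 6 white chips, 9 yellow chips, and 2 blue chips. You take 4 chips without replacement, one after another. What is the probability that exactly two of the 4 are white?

One ordering (white drawn first) has probability 6/17 × 5/16 × 11/15 × 10/14 = 3300/57120 = 55/952.
There are C(4,2) = 6 such orderings, each equally likely, so P = 6 × 55/952 = 165/476.

165/476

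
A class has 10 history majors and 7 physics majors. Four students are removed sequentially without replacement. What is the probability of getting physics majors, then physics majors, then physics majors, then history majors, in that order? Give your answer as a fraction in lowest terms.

5/136

Multiply the probability of each draw given the previous ones:
P = 7/17 × 6/16 × 5/15 × 10/14 = 2100/57120 = 5/136.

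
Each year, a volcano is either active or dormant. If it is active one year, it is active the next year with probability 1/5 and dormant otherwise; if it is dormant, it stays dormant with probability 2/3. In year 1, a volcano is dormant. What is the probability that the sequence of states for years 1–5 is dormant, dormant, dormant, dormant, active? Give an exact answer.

8/81

Year 1 is given. For each transition, use the conditional probability from the current state:
P(dormant | dormant) = 2/3; P(dormant | dormant) = 2/3; P(dormant | dormant) = 2/3; P(active | dormant) = 1/3.
P = 2/3 × 2/3 × 2/3 × 1/3 = 8/81.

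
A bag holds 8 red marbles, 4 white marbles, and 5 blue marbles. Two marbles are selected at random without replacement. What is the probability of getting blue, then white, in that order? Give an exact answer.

Each draw changes the counts, so multiply the conditional probabilities along the sequence:
P = 5/17 × 4/16 = 20/272 = 5/68.

5/68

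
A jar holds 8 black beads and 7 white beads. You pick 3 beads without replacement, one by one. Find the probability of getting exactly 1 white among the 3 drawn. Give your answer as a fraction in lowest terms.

28/65

One ordering (white drawn first) has probability 7/15 × 8/14 × 7/13 = 392/2730 = 28/195.
There are C(3,1) = 3 such orderings, each equally likely, so P = 3 × 28/195 = 28/65.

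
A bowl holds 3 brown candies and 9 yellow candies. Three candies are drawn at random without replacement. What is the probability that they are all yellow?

P(all yellow) = 9/12 × 8/11 × 7/10 = 504/1320 = 21/55.

21/55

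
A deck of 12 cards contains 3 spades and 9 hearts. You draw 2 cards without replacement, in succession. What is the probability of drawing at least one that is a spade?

5/11

P(no spades) = 9/12 × 8/11 = 72/132 = 6/11.
P(at least one) = 1 − 6/11 = 5/11.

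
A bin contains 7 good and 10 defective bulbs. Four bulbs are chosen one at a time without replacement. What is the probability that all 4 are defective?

P(every draw is defective) = 10/17 × 9/16 × 8/15 × 7/14 = 5040/57120 = 3/34.

3/34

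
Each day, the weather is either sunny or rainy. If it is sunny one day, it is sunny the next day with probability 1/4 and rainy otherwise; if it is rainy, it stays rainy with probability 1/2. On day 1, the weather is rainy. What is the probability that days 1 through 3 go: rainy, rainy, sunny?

1/4

Day 1 is given. For each transition, use the conditional probability from the current state:
P(rainy | rainy) = 1/2; P(sunny | rainy) = 1/2.
P = 1/2 × 1/2 = 1/4.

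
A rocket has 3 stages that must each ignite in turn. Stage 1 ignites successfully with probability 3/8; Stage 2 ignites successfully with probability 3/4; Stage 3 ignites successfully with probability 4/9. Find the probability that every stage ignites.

The events are sequential, so multiply the conditional probabilities:
P = 3/8 × 3/4 × 4/9 = 36/288 = 1/8.

1/8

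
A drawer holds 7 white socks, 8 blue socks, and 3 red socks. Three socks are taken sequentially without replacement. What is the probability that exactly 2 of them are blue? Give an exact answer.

35/102

One ordering (blue drawn first) has probability 8/18 × 7/17 × 10/16 = 560/4896 = 35/306.
There are C(3,2) = 3 such orderings, each equally likely, so P = 3 × 35/306 = 35/102.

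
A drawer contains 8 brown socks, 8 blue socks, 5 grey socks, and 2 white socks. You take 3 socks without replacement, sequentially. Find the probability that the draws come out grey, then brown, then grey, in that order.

80/5313

Chain rule:
P = 5/23 × 8/22 × 4/21 = 160/10626 = 80/5313.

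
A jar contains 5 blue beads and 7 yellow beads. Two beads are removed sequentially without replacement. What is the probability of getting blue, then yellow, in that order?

35/132

Multiply the probability of each draw given the previous ones:
P = 5/12 × 7/11 = 35/132.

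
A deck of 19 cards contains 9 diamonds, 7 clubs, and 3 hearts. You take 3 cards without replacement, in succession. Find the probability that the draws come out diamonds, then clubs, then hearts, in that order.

21/646

Chain rule:
P = 9/19 × 7/18 × 3/17 = 189/5814 = 21/646.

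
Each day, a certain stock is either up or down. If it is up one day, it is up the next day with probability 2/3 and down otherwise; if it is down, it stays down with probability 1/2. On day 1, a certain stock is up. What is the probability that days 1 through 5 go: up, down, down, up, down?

Day 1 is given. For each transition, use the conditional probability from the current state:
P(down | up) = 1/3; P(down | down) = 1/2; P(up | down) = 1/2; P(down | up) = 1/3.
P = 1/3 × 1/2 × 1/2 × 1/3 = 1/36.

1/36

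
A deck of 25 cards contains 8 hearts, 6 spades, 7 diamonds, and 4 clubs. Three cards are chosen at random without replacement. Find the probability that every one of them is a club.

P(every draw is a club) = 4/25 × 3/24 × 2/23 = 24/13800 = 1/575.

1/575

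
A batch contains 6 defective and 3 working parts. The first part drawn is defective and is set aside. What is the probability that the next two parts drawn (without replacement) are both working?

With the first part removed, 3 working remain out of 8.
P = 3/8 × 2/7 = 6/56 = 3/28.

3/28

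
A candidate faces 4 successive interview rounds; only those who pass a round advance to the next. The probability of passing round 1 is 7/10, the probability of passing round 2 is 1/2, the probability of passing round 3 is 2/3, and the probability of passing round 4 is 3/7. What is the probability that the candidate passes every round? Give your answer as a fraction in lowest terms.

1/10

Each stage is reached only if all earlier stages succeed, so
P = 7/10 × 1/2 × 2/3 × 3/7 = 42/420 = 1/10.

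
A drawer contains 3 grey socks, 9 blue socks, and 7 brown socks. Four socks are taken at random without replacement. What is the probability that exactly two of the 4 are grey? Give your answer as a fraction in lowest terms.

One ordering (grey drawn first) has probability 3/19 × 2/18 × 16/17 × 15/16 = 1440/93024 = 5/323.
There are C(4,2) = 6 such orderings, each equally likely, so P = 6 × 5/323 = 30/323.

30/323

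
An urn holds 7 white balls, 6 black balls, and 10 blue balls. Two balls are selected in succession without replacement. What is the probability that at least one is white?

P(no white) = 16/23 × 15/22 = 240/506 = 120/253.
P(at least one) = 1 − 120/253 = 133/253.

133/253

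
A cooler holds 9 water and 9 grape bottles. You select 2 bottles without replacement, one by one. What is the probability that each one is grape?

4/17

P = 9/18 × 8/17 = 72/306 = 4/17.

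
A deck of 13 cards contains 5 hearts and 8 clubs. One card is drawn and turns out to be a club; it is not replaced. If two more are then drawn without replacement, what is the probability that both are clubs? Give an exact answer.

With the first card removed, 7 clubs remain out of 12.
P = 7/12 × 6/11 = 42/132 = 7/22.

7/22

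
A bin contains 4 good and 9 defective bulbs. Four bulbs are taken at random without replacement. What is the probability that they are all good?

1/715

P(every draw is good) = 4/13 × 3/12 × 2/11 × 1/10 = 24/17160 = 1/715.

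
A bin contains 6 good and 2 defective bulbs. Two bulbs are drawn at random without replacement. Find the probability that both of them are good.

15/28

P(every draw is good) = 6/8 × 5/7 = 30/56 = 15/28.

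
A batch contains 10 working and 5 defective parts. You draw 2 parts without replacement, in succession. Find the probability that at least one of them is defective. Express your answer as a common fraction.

P(no defective) = 10/15 × 9/14 = 90/210 = 3/7.
P(at least one) = 1 − 3/7 = 4/7.

4/7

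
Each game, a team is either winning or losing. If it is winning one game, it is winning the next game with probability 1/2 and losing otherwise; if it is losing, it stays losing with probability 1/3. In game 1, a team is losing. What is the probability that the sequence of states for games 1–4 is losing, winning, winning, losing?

1/6

Game 1 is given. For each transition, use the conditional probability from the current state:
P(winning | losing) = 2/3; P(winning | winning) = 1/2; P(losing | winning) = 1/2.
P = 2/3 × 1/2 × 1/2 = 2/12 = 1/6.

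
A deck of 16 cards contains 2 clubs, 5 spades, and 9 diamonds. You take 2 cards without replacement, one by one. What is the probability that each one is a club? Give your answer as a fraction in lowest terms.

1/120

P = 2/16 × 1/15 = 2/240 = 1/120.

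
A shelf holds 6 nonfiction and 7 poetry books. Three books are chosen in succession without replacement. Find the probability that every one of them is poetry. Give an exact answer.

35/286

P(all poetry) = 7/13 × 6/12 × 5/11 = 210/1716 = 35/286.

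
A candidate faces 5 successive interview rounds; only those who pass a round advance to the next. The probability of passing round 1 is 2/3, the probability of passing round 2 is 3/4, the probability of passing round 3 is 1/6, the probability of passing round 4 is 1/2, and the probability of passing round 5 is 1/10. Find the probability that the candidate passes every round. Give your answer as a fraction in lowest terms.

Each stage is reached only if all earlier stages succeed, so
P = 2/3 × 3/4 × 1/6 × 1/2 × 1/10 = 6/1440 = 1/240.

1/240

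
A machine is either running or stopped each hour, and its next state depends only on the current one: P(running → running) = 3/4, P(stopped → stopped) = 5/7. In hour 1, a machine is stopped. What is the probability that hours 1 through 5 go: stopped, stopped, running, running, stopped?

Hour 1 is given. For each transition, use the conditional probability from the current state:
P(stopped | stopped) = 5/7; P(running | stopped) = 2/7; P(running | running) = 3/4; P(stopped | running) = 1/4.
P = 5/7 × 2/7 × 3/4 × 1/4 = 30/784 = 15/392.

15/392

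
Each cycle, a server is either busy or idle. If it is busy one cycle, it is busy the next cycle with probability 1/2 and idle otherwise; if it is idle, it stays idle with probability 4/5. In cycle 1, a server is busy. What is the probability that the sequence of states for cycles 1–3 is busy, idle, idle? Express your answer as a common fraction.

2/5

Cycle 1 is given. For each transition, use the conditional probability from the current state:
P(idle | busy) = 1/2; P(idle | idle) = 4/5.
P = 1/2 × 4/5 = 4/10 = 2/5.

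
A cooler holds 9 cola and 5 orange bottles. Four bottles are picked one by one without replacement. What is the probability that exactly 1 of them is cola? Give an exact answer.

90/1001

One ordering (cola drawn first) has probability 9/14 × 5/13 × 4/12 × 3/11 = 540/24024 = 45/2002.
There are C(4,1) = 4 such orderings, each equally likely, so P = 4 × 45/2002 = 90/1001.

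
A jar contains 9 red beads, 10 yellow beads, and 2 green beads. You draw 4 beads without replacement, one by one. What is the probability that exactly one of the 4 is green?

34/105

One ordering (green drawn first) has probability 2/21 × 19/20 × 18/19 × 17/18 = 11628/143640 = 17/210.
There are C(4,1) = 4 such orderings, each equally likely, so P = 4 × 17/210 = 34/105.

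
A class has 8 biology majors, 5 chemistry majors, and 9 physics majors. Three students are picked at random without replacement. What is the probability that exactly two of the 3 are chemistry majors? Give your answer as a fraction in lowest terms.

One ordering (chemistry majors drawn first) has probability 5/22 × 4/21 × 17/20 = 340/9240 = 17/462.
There are C(3,2) = 3 such orderings, each equally likely, so P = 3 × 17/462 = 17/154.

17/154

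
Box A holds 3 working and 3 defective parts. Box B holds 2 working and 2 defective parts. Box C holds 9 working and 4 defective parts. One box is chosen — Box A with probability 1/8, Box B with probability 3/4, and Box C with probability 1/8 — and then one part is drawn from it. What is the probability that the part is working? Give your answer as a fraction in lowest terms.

109/208

From Box A: P(working) = 3/6.
From Box B: P(working) = 2/4.
From Box C: P(working) = 9/13.
Total probability = (1/8)(3/6) + (3/4)(2/4) + (1/8)(9/13) = 109/208.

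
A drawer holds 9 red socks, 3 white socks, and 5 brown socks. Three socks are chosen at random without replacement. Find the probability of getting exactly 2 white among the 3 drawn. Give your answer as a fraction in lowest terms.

21/340

One ordering (white drawn first) has probability 3/17 × 2/16 × 14/15 = 84/4080 = 7/340.
There are C(3,2) = 3 such orderings, each equally likely, so P = 3 × 7/340 = 21/340.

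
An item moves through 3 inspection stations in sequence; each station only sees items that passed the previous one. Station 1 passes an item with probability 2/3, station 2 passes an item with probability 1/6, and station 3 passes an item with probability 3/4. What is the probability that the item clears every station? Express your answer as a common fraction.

Each stage is reached only if all earlier stages succeed, so
P = 2/3 × 1/6 × 3/4 = 6/72 = 1/12.

1/12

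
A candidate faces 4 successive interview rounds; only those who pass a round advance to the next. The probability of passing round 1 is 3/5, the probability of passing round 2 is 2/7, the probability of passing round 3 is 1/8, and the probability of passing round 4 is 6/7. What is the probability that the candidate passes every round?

9/490

Multiplying along the chain,
P = 3/5 × 2/7 × 1/8 × 6/7 = 36/1960 = 9/490.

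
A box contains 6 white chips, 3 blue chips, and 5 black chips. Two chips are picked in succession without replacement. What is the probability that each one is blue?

P(every draw is blue) = 3/14 × 2/13 = 6/182 = 3/91.

3/91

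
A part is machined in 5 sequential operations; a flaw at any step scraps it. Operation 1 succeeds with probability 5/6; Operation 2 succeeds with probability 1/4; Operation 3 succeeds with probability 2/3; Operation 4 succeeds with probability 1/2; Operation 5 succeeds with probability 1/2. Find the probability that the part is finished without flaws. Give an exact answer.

5/144

Each stage is reached only if all earlier stages succeed, so
P = 5/6 × 1/4 × 2/3 × 1/2 × 1/2 = 10/288 = 5/144.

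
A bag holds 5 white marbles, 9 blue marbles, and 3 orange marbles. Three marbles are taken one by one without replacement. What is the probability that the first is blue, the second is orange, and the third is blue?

9/170

Each draw changes the counts, so multiply the conditional probabilities along the sequence:
P = 9/17 × 3/16 × 8/15 = 216/4080 = 9/170.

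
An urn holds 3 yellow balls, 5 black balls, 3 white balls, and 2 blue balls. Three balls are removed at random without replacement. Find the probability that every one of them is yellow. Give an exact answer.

1/286

P(all yellow) = 3/13 × 2/12 × 1/11 = 6/1716 = 1/286.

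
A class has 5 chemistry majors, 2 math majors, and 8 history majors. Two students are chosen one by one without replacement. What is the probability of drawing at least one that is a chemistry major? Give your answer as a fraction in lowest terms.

4/7

P(no chemistry majors) = 10/15 × 9/14 = 90/210 = 3/7.
P(at least one) = 1 − 3/7 = 4/7.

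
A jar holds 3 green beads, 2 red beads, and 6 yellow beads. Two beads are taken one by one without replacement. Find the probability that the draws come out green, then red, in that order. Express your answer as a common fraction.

3/55

Each draw changes the counts, so multiply the conditional probabilities along the sequence:
P = 3/11 × 2/10 = 6/110 = 3/55.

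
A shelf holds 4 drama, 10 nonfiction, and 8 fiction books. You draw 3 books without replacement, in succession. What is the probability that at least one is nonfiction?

P(no nonfiction) = 12/22 × 11/21 × 10/20 = 1320/9240 = 1/7.
P(at least one) = 1 − 1/7 = 6/7.

6/7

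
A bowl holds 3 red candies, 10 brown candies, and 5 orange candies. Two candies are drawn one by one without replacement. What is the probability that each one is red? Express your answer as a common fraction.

1/51

P(all red) = 3/18 × 2/17 = 6/306 = 1/51.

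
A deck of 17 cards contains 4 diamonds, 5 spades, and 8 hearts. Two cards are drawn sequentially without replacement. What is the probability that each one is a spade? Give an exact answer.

P = 5/17 × 4/16 = 20/272 = 5/68.

5/68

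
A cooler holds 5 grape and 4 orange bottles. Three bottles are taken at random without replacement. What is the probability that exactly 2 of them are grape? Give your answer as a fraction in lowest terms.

One ordering (grape drawn first) has probability 5/9 × 4/8 × 4/7 = 80/504 = 10/63.
There are C(3,2) = 3 such orderings, each equally likely, so P = 3 × 10/63 = 10/21.

10/21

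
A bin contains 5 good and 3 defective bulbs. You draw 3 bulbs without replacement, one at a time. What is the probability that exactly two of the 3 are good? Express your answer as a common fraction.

15/28

One ordering (good drawn first) has probability 5/8 × 4/7 × 3/6 = 60/336 = 5/28.
There are C(3,2) = 3 such orderings, each equally likely, so P = 3 × 5/28 = 15/28.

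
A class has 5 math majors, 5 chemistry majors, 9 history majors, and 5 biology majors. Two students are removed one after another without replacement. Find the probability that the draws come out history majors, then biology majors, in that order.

Multiply the probability of each draw given the previous ones:
P = 9/24 × 5/23 = 45/552 = 15/184.

15/184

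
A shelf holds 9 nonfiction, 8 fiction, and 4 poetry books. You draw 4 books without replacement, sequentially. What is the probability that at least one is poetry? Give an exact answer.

103/171

P(no poetry) = 17/21 × 16/20 × 15/19 × 14/18 = 57120/143640 = 68/171.
P(at least one) = 1 − 68/171 = 103/171.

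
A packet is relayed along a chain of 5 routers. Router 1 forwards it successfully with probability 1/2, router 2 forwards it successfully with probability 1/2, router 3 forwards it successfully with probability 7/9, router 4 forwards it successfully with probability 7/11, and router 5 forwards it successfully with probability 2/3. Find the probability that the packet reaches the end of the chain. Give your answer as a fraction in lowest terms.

49/594

Multiplying along the chain,
P = 1/2 × 1/2 × 7/9 × 7/11 × 2/3 = 98/1188 = 49/594.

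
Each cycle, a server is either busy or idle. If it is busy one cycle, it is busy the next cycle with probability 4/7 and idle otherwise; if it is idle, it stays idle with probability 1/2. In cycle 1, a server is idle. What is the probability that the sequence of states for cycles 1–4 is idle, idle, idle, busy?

1/8

Cycle 1 is given. For each transition, use the conditional probability from the current state:
P(idle | idle) = 1/2; P(idle | idle) = 1/2; P(busy | idle) = 1/2.
P = 1/2 × 1/2 × 1/2 = 1/8.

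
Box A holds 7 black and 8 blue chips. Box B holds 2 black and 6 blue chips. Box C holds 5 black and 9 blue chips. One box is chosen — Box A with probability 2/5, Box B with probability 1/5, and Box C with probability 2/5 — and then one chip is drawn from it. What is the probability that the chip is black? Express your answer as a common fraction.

797/2100

From Box A: P(black) = 7/15.
From Box B: P(black) = 2/8.
From Box C: P(black) = 5/14.
Total probability = (2/5)(7/15) + (1/5)(2/8) + (2/5)(5/14) = 797/2100.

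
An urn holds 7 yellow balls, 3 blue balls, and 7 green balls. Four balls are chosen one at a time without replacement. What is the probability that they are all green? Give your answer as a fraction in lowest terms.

P(all green) = 7/17 × 6/16 × 5/15 × 4/14 = 840/57120 = 1/68.

1/68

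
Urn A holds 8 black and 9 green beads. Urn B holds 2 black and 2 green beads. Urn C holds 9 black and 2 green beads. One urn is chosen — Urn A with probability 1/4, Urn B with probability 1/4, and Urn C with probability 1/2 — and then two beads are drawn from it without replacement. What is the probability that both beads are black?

4717/11220

From Urn A: P(both black) = (8/17)(7/16) = 7/34.
From Urn B: P(both black) = (2/4)(1/3) = 1/6.
From Urn C: P(both black) = (9/11)(8/10) = 36/55.
Total probability = (1/4)(7/34) + (1/4)(1/6) + (1/2)(36/55) = 4717/11220.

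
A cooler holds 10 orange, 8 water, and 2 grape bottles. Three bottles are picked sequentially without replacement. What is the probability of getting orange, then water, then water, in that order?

14/171

Multiply the probability of each draw given the previous ones:
P = 10/20 × 8/19 × 7/18 = 560/6840 = 14/171.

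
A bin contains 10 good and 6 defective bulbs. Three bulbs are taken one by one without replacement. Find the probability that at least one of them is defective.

11/14

P(no defective) = 10/16 × 9/15 × 8/14 = 720/3360 = 3/14.
P(at least one) = 1 − 3/14 = 11/14.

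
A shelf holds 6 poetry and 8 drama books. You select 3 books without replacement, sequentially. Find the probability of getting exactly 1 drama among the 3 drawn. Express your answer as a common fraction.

One ordering (drama drawn first) has probability 8/14 × 6/13 × 5/12 = 240/2184 = 10/91.
There are C(3,1) = 3 such orderings, each equally likely, so P = 3 × 10/91 = 30/91.

30/91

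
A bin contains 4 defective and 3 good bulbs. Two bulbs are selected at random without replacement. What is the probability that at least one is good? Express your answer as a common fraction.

P(no good) = 4/7 × 3/6 = 12/42 = 2/7.
P(at least one) = 1 − 2/7 = 5/7.

5/7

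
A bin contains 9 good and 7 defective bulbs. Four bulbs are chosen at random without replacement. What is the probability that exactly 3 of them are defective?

9/52

One ordering (defective drawn first) has probability 7/16 × 6/15 × 5/14 × 9/13 = 1890/43680 = 9/208.
There are C(4,3) = 4 such orderings, each equally likely, so P = 4 × 9/208 = 9/52.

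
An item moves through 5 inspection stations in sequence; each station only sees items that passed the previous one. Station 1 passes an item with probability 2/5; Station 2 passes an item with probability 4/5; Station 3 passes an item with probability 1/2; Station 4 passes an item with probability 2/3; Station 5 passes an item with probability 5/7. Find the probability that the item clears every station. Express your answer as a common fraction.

Each stage is reached only if all earlier stages succeed, so
P = 2/5 × 4/5 × 1/2 × 2/3 × 5/7 = 80/1050 = 8/105.

8/105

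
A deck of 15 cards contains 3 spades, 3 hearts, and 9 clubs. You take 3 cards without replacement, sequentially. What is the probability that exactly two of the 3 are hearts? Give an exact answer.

36/455

One ordering (hearts drawn first) has probability 3/15 × 2/14 × 12/13 = 72/2730 = 12/455.
There are C(3,2) = 3 such orderings, each equally likely, so P = 3 × 12/455 = 36/455.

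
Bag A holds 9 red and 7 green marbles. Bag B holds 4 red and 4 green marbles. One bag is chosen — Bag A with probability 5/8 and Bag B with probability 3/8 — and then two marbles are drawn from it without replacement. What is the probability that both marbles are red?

15/56

From Bag A: P(both red) = (9/16)(8/15) = 3/10.
From Bag B: P(both red) = (4/8)(3/7) = 3/14.
Total probability = (5/8)(3/10) + (3/8)(3/14) = 15/56.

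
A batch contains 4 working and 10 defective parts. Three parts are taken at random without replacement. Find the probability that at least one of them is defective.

90/91

P(no defective) = 4/14 × 3/13 × 2/12 = 24/2184 = 1/91.
P(at least one) = 1 − 1/91 = 90/91.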